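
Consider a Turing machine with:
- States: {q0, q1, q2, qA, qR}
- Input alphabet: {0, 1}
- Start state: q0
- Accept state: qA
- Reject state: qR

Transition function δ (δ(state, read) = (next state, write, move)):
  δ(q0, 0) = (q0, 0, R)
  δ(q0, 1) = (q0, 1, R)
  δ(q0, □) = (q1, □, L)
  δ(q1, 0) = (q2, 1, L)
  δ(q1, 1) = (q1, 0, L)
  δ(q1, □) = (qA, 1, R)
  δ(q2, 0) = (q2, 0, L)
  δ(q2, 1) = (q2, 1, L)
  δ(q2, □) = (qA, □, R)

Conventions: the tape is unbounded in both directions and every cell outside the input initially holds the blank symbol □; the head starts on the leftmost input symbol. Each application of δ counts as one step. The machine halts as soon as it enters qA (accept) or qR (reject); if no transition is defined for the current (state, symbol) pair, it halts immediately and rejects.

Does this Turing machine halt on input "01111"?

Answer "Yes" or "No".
Step 0: [q0]01111 (head at position 0)
Step 1: δ(q0, 0) = (q0, 0, R)  ⊢  0[q0]1111 (head at position 1)
Step 2: δ(q0, 1) = (q0, 1, R)  ⊢  01[q0]111 (head at position 2)
Step 3: δ(q0, 1) = (q0, 1, R)  ⊢  011[q0]11 (head at position 3)
Step 4: δ(q0, 1) = (q0, 1, R)  ⊢  0111[q0]1 (head at position 4)
Step 5: δ(q0, 1) = (q0, 1, R)  ⊢  01111[q0]□ (head at position 5)
Step 6: δ(q0, □) = (q1, □, L)  ⊢  0111[q1]1□ (head at position 4)
Step 7: δ(q1, 1) = (q1, 0, L)  ⊢  011[q1]10□ (head at position 3)
Step 8: δ(q1, 1) = (q1, 0, L)  ⊢  01[q1]100□ (head at position 2)
Step 9: δ(q1, 1) = (q1, 0, L)  ⊢  0[q1]1000□ (head at position 1)
Step 10: δ(q1, 1) = (q1, 0, L)  ⊢  [q1]00000□ (head at position 0)
Step 11: δ(q1, 0) = (q2, 1, L)  ⊢  [q2]□10000□ (head at position -1)
Step 12: δ(q2, □) = (qA, □, R)  ⊢  □[qA]10000□ (head at position 0)
The machine is in qA, so it halts and accepts.
It halts after 12 steps.

Final answer: Yes - halts after 12 steps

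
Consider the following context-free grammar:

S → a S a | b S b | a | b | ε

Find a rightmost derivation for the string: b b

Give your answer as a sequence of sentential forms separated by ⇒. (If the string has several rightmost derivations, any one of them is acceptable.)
Start with S.
Step 1: the rightmost non-terminal is S; apply S → b S b:  b S b
Step 2: the rightmost non-terminal is S; apply S → ε:  b b

Final answer: S ⇒ b S b ⇒ b b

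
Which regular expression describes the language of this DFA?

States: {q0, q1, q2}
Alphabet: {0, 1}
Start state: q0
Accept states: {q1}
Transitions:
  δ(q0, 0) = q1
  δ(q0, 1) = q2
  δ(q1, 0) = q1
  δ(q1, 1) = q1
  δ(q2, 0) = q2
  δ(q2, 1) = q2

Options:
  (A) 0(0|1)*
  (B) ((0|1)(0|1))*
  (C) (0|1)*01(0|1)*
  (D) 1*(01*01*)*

Testing sample strings against the DFA:
  '011' -> accepted
  '10' -> rejected
  '00' -> accepted
  '0110' -> accepted
Checking each option for a counterexample:
  (A) 0(0|1)*: agrees with the DFA on all strings of length ≤ 4
  (B) ((0|1)(0|1))*: ε is rejected by the DFA but matches the regex → eliminated
  (C) (0|1)*01(0|1)*: '0' is accepted by the DFA but does not match the regex → eliminated
  (D) 1*(01*01*)*: ε is rejected by the DFA but matches the regex → eliminated
Only (A) 0(0|1)* is consistent with the DFA.

Final answer: (A) 0(0|1)*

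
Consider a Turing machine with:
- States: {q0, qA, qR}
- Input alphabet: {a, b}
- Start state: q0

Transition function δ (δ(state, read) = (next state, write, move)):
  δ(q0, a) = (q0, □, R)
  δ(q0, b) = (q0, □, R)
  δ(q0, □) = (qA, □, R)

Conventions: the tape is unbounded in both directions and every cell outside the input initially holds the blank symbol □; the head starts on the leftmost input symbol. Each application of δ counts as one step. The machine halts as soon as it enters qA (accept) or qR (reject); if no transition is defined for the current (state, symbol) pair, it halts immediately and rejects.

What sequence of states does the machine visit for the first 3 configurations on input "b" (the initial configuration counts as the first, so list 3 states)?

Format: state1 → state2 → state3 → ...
Step 0: [q0]b (head at position 0)
Step 1: δ(q0, b) = (q0, □, R)  ⊢  □[q0]□ (head at position 1)
Step 2: δ(q0, □) = (qA, □, R)  ⊢  □□[qA]□ (head at position 2)
Reading off the states of these 3 configurations: q0 → q0 → qA

Final answer: q0 → q0 → qA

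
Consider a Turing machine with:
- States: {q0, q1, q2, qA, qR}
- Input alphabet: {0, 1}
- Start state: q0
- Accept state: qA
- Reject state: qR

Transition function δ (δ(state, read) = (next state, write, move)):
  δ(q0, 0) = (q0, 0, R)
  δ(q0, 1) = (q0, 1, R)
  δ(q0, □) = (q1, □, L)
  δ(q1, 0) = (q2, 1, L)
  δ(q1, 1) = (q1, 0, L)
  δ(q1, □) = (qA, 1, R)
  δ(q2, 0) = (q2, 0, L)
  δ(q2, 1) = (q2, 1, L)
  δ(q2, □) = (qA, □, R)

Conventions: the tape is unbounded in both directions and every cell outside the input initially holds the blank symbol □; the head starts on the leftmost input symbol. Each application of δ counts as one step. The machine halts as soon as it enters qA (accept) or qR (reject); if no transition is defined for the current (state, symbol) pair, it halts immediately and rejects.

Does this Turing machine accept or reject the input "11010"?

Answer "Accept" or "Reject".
Step 0: [q0]11010 (head at position 0)
Step 1: δ(q0, 1) = (q0, 1, R)  ⊢  1[q0]1010 (head at position 1)
Step 2: δ(q0, 1) = (q0, 1, R)  ⊢  11[q0]010 (head at position 2)
Step 3: δ(q0, 0) = (q0, 0, R)  ⊢  110[q0]10 (head at position 3)
Step 4: δ(q0, 1) = (q0, 1, R)  ⊢  1101[q0]0 (head at position 4)
Step 5: δ(q0, 0) = (q0, 0, R)  ⊢  11010[q0]□ (head at position 5)
Step 6: δ(q0, □) = (q1, □, L)  ⊢  1101[q1]0□ (head at position 4)
Step 7: δ(q1, 0) = (q2, 1, L)  ⊢  110[q2]11□ (head at position 3)
Step 8: δ(q2, 1) = (q2, 1, L)  ⊢  11[q2]011□ (head at position 2)
Step 9: δ(q2, 0) = (q2, 0, L)  ⊢  1[q2]1011□ (head at position 1)
Step 10: δ(q2, 1) = (q2, 1, L)  ⊢  [q2]11011□ (head at position 0)
Step 11: δ(q2, 1) = (q2, 1, L)  ⊢  [q2]□11011□ (head at position -1)
Step 12: δ(q2, □) = (qA, □, R)  ⊢  □[qA]11011□ (head at position 0)
The machine is in qA, so it halts and accepts.

Final answer: Accept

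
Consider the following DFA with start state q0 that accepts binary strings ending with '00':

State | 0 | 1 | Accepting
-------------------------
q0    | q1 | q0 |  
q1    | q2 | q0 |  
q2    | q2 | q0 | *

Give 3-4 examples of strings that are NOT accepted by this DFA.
Any strings that end in a non-accepting state work; for example:
"01": q0 → q1 → q0; q0 is not accepting → rejected
"10": q0 → q0 → q1; q1 is not accepting → rejected
"010": q0 → q1 → q0 → q1; q1 is not accepting → rejected
"1101": q0 → q0 → q0 → q1 → q0; q0 is not accepting → rejected

Final answer: "01", "10", "010", "1101"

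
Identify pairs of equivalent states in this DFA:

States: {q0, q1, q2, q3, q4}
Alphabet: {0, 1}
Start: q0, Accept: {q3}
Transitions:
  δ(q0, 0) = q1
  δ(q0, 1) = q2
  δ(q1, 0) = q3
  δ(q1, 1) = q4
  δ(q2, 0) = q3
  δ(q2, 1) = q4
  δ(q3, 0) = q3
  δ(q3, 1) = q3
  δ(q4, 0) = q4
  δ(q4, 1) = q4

Using the table-filling algorithm:
Round 0 – mark pairs where exactly one state is accepting: (q0,q3), (q1,q3), (q2,q3), (q3,q4)
Round 1 – newly marked: (q0,q1) [on 0: q1 vs q3, already marked]; (q0,q2) [on 0: q1 vs q3, already marked]; (q1,q4) [on 0: q3 vs q4, already marked]; (q2,q4) [on 0: q3 vs q4, already marked]
Round 2 – newly marked: (q0,q4) [on 0: q1 vs q4, already marked]
No further pairs can be marked.
(q1, q2) unmarked: δ(q1,0)=q3, δ(q2,0)=q3; δ(q1,1)=q4, δ(q2,1)=q4 → equivalent
Equivalent pairs: (q1, q2)

Final answer: Equivalent pairs: (q1, q2)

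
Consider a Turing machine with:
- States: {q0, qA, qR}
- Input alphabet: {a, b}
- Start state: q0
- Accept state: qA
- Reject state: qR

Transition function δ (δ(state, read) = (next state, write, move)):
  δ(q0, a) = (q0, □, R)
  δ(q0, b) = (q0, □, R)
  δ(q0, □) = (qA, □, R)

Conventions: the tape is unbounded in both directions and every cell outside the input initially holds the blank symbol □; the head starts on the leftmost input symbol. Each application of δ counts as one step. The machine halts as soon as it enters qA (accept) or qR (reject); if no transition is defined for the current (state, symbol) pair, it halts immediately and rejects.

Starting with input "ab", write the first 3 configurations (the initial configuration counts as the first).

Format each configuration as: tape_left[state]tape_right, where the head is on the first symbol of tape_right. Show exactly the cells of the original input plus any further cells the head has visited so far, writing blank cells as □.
Step 0: [q0]ab (head at position 0)
Step 1: δ(q0, a) = (q0, □, R)  ⊢  □[q0]b (head at position 1)
Step 2: δ(q0, b) = (q0, □, R)  ⊢  □□[q0]□ (head at position 2)

Final answer: [q0]ab ⊢ □[q0]b ⊢ □□[q0]□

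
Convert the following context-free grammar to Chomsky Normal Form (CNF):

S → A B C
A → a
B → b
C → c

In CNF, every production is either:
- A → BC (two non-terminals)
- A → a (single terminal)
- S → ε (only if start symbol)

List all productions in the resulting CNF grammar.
The grammar has no ε-productions or unit productions to eliminate.
A → a is already in CNF (single terminal) – keep it.
B → b is already in CNF (single terminal) – keep it.
C → c is already in CNF (single terminal) – keep it.
S → A B C has 3 symbols on the right: break it into binary productions S → A X0, X0 → B C.
Resulting CNF grammar (5 productions): A → a; B → b; C → c; S → A X0; X0 → B C

Final answer: A → a; B → b; C → c; S → A X0; X0 → B C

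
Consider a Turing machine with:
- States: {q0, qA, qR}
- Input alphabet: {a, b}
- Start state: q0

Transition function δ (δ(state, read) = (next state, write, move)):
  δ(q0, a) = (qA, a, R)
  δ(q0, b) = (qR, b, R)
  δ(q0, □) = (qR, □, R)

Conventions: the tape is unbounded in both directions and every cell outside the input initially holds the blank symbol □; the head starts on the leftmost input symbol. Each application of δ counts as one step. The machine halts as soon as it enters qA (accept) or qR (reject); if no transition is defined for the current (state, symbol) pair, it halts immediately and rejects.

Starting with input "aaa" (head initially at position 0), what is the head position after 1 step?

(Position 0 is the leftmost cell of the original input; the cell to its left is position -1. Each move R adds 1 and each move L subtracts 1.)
Step 0: [q0]aaa (head at position 0)
Step 1: δ(q0, a) = (qA, a, R)  ⊢  a[qA]aa (head at position 1)
Head position after 1 step: 1

Final answer: Position 1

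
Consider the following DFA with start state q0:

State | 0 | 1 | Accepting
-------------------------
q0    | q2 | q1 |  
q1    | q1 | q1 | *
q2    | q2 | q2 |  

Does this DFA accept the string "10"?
Start in q0.
Read '1': q0 → q1
Read '0': q1 → q1
Final state q1 is accepting, so the string is accepted.

Final answer: Yes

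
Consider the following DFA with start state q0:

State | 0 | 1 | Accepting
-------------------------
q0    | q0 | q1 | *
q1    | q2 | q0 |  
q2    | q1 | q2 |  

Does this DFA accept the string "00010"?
Start in q0.
Read '0': q0 → q0
Read '0': q0 → q0
Read '0': q0 → q0
Read '1': q0 → q1
Read '0': q1 → q2
Final state q2 is not accepting, so the string is rejected.

Final answer: No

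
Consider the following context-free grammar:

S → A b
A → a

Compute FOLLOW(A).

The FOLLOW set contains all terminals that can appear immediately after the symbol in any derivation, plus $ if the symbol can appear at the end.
A occurs only in S → A b, where it is immediately followed by the terminal b. So FOLLOW(A) = {b}.

Final answer: {b}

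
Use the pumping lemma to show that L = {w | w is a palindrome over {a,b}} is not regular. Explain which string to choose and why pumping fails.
Language: L = {w | w is a palindrome over {a,b}} (strings that read the same forwards and backwards)
Step 1: Assume for contradiction that L is regular, with pumping length p.
Step 2: Choose s = a^p b a^p. Then s ∈ L (it reads the same forwards and backwards) and |s| ≥ p.
Step 3: Consider any decomposition s = xyz with |xy| ≤ p and |y| > 0. Since |xy| ≤ p and the first p symbols of s are all a's, y = a^k for some k with 1 ≤ k ≤ p.
Step 4: Pumping up (i = 2): xy²z = a^(p+k) b a^p. Its reverse is a^p b a^(p+k) ≠ a^(p+k) b a^p (the single b is no longer in the middle), so xy²z is not a palindrome and xy²z ∉ L.
This contradicts the pumping lemma, so L is not regular.

Final answer: Choose s = a^p b a^p. Since |xy| ≤ p, y = a^k with k ≥ 1. Then xy²z = a^(p+k) b a^p is not a palindrome, so ∉ L.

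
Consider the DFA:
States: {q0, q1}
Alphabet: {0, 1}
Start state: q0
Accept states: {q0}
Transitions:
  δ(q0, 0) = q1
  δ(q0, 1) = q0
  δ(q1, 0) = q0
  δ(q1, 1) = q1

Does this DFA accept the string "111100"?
Processing string "111100":
  q0 --1--> q0
  q0 --1--> q0
  q0 --1--> q0
  q0 --1--> q0
  q0 --0--> q1
  q1 --0--> q0
Final state: q0
Accept states: {q0}
q0 is an accept state, so the string is accepted.

Final answer: Yes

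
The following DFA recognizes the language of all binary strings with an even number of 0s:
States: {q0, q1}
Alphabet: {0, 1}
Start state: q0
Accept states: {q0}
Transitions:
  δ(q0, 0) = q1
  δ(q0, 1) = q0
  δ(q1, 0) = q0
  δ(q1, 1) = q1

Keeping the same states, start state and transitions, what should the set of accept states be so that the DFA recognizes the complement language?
The DFA is complete (every state has a transition on every symbol), so the complement
is recognized by the same DFA with accepting and non-accepting states swapped.
Original accept states: {q0}
Complement accept states = All states - Original accept states
= {q0, q1} - {q0}
= {q1}
Complement language: strings with an ODD number of 0s

Final answer: {q1}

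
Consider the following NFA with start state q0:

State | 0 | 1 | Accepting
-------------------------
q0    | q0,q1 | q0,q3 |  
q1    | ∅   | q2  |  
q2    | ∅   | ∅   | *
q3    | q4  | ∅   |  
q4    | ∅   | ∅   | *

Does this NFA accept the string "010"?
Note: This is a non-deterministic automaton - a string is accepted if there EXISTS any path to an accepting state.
Track the set of states the NFA could be in: start {q0}
Read '0': {q0} → {q0, q1}
Read '1': {q0, q1} → {q0, q2, q3}
Read '0': {q0, q2, q3} → {q0, q1, q4}
Final set {q0, q1, q4} contains accepting state(s) {q4} → accepted.

Final answer: Yes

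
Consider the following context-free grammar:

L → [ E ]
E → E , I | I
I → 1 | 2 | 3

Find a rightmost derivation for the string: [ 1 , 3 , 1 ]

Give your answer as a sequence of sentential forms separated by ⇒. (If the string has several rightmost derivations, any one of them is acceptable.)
Start with L.
Step 1: the rightmost non-terminal is L; apply L → [ E ]:  [ E ]
Step 2: the rightmost non-terminal is E; apply E → E , I:  [ E , I ]
Step 3: the rightmost non-terminal is I; apply I → 1:  [ E , 1 ]
Step 4: the rightmost non-terminal is E; apply E → E , I:  [ E , I , 1 ]
Step 5: the rightmost non-terminal is I; apply I → 3:  [ E , 3 , 1 ]
Step 6: the rightmost non-terminal is E; apply E → I:  [ I , 3 , 1 ]
Step 7: the rightmost non-terminal is I; apply I → 1:  [ 1 , 3 , 1 ]

Final answer: L ⇒ [ E ] ⇒ [ E , I ] ⇒ [ E , 1 ] ⇒ [ E , I , 1 ] ⇒ [ E , 3 , 1 ] ⇒ [ I , 3 , 1 ] ⇒ [ 1 , 3 , 1 ]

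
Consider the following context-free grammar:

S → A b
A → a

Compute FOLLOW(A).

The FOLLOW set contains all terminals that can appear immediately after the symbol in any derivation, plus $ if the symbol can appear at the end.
A occurs only in S → A b, where it is immediately followed by the terminal b. So FOLLOW(A) = {b}.

Final answer: {b}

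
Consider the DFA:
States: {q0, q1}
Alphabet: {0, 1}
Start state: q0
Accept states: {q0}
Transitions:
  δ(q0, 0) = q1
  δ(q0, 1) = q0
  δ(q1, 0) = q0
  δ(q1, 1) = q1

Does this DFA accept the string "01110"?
Processing string "01110":
  q0 --0--> q1
  q1 --1--> q1
  q1 --1--> q1
  q1 --1--> q1
  q1 --0--> q0
Final state: q0
Accept states: {q0}
q0 is an accept state, so the string is accepted.

Final answer: Yes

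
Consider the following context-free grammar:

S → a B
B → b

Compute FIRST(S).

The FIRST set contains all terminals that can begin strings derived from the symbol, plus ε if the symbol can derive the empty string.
S has the single production S → a B, whose right-hand side begins with the terminal a. So FIRST(S) = {a}.

Final answer: {a}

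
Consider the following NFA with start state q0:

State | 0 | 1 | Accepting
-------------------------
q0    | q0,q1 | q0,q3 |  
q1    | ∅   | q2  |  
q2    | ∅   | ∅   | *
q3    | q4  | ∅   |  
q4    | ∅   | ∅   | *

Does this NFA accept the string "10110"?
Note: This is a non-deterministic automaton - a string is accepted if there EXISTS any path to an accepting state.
Track the set of states the NFA could be in: start {q0}
Read '1': {q0} → {q0, q3}
Read '0': {q0, q3} → {q0, q1, q4}
Read '1': {q0, q1, q4} → {q0, q2, q3}
Read '1': {q0, q2, q3} → {q0, q3}
Read '0': {q0, q3} → {q0, q1, q4}
Final set {q0, q1, q4} contains accepting state(s) {q4} → accepted.

Final answer: Yes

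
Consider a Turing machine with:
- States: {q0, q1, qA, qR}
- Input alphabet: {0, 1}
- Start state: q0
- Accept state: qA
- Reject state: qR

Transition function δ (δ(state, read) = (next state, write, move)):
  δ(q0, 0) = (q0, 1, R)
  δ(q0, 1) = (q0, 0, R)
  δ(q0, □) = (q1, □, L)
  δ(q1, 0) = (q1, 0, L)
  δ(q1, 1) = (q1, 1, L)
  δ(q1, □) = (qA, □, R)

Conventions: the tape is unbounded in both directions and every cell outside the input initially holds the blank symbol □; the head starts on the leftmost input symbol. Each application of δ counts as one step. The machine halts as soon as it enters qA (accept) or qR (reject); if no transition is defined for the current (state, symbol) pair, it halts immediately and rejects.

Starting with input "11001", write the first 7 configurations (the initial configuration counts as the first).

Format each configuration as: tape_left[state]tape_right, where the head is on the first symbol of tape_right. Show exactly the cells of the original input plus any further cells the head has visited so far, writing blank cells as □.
Step 0: [q0]11001 (head at position 0)
Step 1: δ(q0, 1) = (q0, 0, R)  ⊢  0[q0]1001 (head at position 1)
Step 2: δ(q0, 1) = (q0, 0, R)  ⊢  00[q0]001 (head at position 2)
Step 3: δ(q0, 0) = (q0, 1, R)  ⊢  001[q0]01 (head at position 3)
Step 4: δ(q0, 0) = (q0, 1, R)  ⊢  0011[q0]1 (head at position 4)
Step 5: δ(q0, 1) = (q0, 0, R)  ⊢  00110[q0]□ (head at position 5)
Step 6: δ(q0, □) = (q1, □, L)  ⊢  0011[q1]0□ (head at position 4)

Final answer: [q0]11001 ⊢ 0[q0]1001 ⊢ 00[q0]001 ⊢ 001[q0]01 ⊢ 0011[q0]1 ⊢ 00110[q0]□ ⊢ 0011[q1]0□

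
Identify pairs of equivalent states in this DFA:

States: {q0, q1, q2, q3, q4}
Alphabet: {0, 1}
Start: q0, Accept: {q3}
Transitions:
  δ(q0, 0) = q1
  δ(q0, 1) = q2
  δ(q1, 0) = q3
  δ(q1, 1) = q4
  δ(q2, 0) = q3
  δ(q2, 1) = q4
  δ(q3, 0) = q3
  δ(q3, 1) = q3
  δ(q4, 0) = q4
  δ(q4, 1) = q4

Using the table-filling algorithm:
Round 0 – mark pairs where exactly one state is accepting: (q0,q3), (q1,q3), (q2,q3), (q3,q4)
Round 1 – newly marked: (q0,q1) [on 0: q1 vs q3, already marked]; (q0,q2) [on 0: q1 vs q3, already marked]; (q1,q4) [on 0: q3 vs q4, already marked]; (q2,q4) [on 0: q3 vs q4, already marked]
Round 2 – newly marked: (q0,q4) [on 0: q1 vs q4, already marked]
No further pairs can be marked.
(q1, q2) unmarked: δ(q1,0)=q3, δ(q2,0)=q3; δ(q1,1)=q4, δ(q2,1)=q4 → equivalent
Equivalent pairs: (q1, q2)

Final answer: Equivalent pairs: (q1, q2)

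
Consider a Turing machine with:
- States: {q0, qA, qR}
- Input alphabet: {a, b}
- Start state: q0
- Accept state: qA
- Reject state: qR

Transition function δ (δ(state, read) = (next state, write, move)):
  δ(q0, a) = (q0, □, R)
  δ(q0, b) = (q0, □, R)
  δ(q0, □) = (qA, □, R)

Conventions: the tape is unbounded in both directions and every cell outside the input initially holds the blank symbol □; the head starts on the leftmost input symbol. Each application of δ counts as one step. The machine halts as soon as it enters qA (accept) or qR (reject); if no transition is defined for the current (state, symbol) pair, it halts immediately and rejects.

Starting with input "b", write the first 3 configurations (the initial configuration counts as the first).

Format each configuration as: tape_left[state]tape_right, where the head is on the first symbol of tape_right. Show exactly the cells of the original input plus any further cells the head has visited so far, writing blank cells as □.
Step 0: [q0]b (head at position 0)
Step 1: δ(q0, b) = (q0, □, R)  ⊢  □[q0]□ (head at position 1)
Step 2: δ(q0, □) = (qA, □, R)  ⊢  □□[qA]□ (head at position 2)

Final answer: [q0]b ⊢ □[q0]□ ⊢ □□[qA]□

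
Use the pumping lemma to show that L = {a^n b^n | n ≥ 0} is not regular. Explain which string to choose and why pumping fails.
Language: L = {a^n b^n | n ≥ 0} (equal numbers of a's followed by b's)
Step 1: Assume for contradiction that L is regular, with pumping length p.
Step 2: Choose s = a^p b^p. Then s ∈ L (it has p a's followed by p b's) and |s| ≥ p.
Step 3: Consider any decomposition s = xyz with |xy| ≤ p and |y| > 0. Since |xy| ≤ p and the first p symbols of s are all a's, y = a^k for some k with 1 ≤ k ≤ p.
Step 4: Pumping up (i = 2): xy²z = a^(p+k) b^p, which has more a's than b's, so xy²z ∉ L.
This contradicts the pumping lemma, so L is not regular.

Final answer: Choose s = a^p b^p. Since |xy| ≤ p, y = a^k with k ≥ 1. Then xy²z = a^(p+k) b^p ∉ L.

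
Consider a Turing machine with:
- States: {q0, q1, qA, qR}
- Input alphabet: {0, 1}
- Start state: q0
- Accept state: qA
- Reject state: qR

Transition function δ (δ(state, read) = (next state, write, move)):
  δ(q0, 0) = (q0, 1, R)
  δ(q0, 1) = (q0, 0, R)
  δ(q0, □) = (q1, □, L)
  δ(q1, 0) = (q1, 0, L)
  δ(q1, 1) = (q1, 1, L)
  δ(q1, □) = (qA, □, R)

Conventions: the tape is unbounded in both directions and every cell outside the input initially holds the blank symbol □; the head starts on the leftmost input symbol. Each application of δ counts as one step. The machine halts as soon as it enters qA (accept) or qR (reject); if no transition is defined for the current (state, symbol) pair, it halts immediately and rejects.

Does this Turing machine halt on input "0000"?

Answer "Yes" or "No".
Step 0: [q0]0000 (head at position 0)
Step 1: δ(q0, 0) = (q0, 1, R)  ⊢  1[q0]000 (head at position 1)
Step 2: δ(q0, 0) = (q0, 1, R)  ⊢  11[q0]00 (head at position 2)
Step 3: δ(q0, 0) = (q0, 1, R)  ⊢  111[q0]0 (head at position 3)
Step 4: δ(q0, 0) = (q0, 1, R)  ⊢  1111[q0]□ (head at position 4)
Step 5: δ(q0, □) = (q1, □, L)  ⊢  111[q1]1□ (head at position 3)
Step 6: δ(q1, 1) = (q1, 1, L)  ⊢  11[q1]11□ (head at position 2)
Step 7: δ(q1, 1) = (q1, 1, L)  ⊢  1[q1]111□ (head at position 1)
Step 8: δ(q1, 1) = (q1, 1, L)  ⊢  [q1]1111□ (head at position 0)
Step 9: δ(q1, 1) = (q1, 1, L)  ⊢  [q1]□1111□ (head at position -1)
Step 10: δ(q1, □) = (qA, □, R)  ⊢  □[qA]1111□ (head at position 0)
The machine is in qA, so it halts and accepts.
It halts after 10 steps.

Final answer: Yes - halts after 10 steps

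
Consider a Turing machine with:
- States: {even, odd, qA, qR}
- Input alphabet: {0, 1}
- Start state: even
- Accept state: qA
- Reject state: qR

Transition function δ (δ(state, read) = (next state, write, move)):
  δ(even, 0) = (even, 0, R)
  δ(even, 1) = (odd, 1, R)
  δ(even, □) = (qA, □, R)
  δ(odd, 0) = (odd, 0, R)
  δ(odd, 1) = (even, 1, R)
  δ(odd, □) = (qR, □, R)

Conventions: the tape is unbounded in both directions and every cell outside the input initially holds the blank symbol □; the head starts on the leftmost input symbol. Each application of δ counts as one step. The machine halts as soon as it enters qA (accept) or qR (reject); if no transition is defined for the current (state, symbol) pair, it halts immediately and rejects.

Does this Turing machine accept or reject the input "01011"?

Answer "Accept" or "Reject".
Step 0: [even]01011 (head at position 0)
Step 1: δ(even, 0) = (even, 0, R)  ⊢  0[even]1011 (head at position 1)
Step 2: δ(even, 1) = (odd, 1, R)  ⊢  01[odd]011 (head at position 2)
Step 3: δ(odd, 0) = (odd, 0, R)  ⊢  010[odd]11 (head at position 3)
Step 4: δ(odd, 1) = (even, 1, R)  ⊢  0101[even]1 (head at position 4)
Step 5: δ(even, 1) = (odd, 1, R)  ⊢  01011[odd]□ (head at position 5)
Step 6: δ(odd, □) = (qR, □, R)  ⊢  01011□[qR]□ (head at position 6)
The machine is in qR, so it halts and rejects.

Final answer: Reject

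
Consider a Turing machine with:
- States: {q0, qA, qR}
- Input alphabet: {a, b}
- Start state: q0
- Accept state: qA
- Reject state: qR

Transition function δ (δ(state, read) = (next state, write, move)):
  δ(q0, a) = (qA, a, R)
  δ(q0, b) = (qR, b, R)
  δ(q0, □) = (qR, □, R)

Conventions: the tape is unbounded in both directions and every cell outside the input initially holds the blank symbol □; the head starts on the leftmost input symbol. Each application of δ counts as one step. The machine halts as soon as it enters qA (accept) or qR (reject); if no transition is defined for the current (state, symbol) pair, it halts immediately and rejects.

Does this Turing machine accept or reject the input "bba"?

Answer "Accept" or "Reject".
Step 0: [q0]bba (head at position 0)
Step 1: δ(q0, b) = (qR, b, R)  ⊢  b[qR]ba (head at position 1)
The machine is in qR, so it halts and rejects.

Final answer: Reject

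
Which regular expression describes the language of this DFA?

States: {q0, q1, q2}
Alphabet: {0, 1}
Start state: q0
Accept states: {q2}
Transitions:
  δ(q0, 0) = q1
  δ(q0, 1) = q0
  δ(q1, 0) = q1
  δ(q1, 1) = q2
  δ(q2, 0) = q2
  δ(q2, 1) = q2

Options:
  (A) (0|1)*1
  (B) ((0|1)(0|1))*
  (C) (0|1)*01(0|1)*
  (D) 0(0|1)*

Testing sample strings against the DFA:
  '0011' -> accepted
  '11100' -> rejected
  '111' -> rejected
  '11' -> rejected
Checking each option for a counterexample:
  (A) (0|1)*1: '1' is rejected by the DFA but matches the regex → eliminated
  (B) ((0|1)(0|1))*: ε is rejected by the DFA but matches the regex → eliminated
  (C) (0|1)*01(0|1)*: agrees with the DFA on all strings of length ≤ 4
  (D) 0(0|1)*: '0' is rejected by the DFA but matches the regex → eliminated
Only (C) (0|1)*01(0|1)* is consistent with the DFA.

Final answer: (C) (0|1)*01(0|1)*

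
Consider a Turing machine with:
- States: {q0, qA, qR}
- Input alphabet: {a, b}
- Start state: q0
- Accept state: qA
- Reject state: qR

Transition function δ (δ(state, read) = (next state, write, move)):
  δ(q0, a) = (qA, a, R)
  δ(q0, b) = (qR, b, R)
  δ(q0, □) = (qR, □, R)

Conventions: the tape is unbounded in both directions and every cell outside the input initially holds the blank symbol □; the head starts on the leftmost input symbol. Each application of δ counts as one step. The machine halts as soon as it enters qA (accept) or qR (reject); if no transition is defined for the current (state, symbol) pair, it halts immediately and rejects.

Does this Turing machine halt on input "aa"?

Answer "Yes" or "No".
Step 0: [q0]aa (head at position 0)
Step 1: δ(q0, a) = (qA, a, R)  ⊢  a[qA]a (head at position 1)
The machine is in qA, so it halts and accepts.
It halts after 1 steps.

Final answer: Yes - halts after 1 steps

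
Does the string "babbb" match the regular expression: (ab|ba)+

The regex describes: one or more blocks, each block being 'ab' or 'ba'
No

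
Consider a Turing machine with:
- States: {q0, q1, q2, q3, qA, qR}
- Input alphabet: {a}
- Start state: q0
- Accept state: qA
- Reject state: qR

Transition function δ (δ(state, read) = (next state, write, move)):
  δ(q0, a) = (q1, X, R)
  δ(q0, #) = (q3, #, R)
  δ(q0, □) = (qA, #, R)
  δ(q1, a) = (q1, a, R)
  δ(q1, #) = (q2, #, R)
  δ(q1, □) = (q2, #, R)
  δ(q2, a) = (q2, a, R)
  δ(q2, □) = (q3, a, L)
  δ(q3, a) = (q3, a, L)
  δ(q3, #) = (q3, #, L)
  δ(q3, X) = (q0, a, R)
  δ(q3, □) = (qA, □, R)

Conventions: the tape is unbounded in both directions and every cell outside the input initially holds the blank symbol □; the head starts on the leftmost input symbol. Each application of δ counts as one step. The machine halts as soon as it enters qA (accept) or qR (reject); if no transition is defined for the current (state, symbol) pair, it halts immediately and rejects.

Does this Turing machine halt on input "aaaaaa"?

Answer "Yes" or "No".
Trace (configuration after each step, as tape_left[state]tape_right with head position):
Step 0: [q0]aaaaaa (head at position 0)
Step 1: X[q1]aaaaa (head 1)
Step 2: Xa[q1]aaaa (head 2)
Step 3: Xaa[q1]aaa (head 3)
Step 4: Xaaa[q1]aa (head 4)
Step 5: Xaaaa[q1]a (head 5)
Step 6: Xaaaaa[q1]□ (head 6)
Step 7: Xaaaaa#[q2]□ (head 7)
Step 8: Xaaaaa[q3]#a (head 6)
Step 9: Xaaaa[q3]a#a (head 5)
Step 10: Xaaa[q3]aa#a (head 4)
Step 11: Xaa[q3]aaa#a (head 3)
Step 12: Xa[q3]aaaa#a (head 2)
Step 13: X[q3]aaaaa#a (head 1)
Step 14: [q3]Xaaaaa#a (head 0)
Step 15: a[q0]aaaaa#a (head 1)
Step 16: aX[q1]aaaa#a (head 2)
Step 17: aXa[q1]aaa#a (head 3)
Step 18: aXaa[q1]aa#a (head 4)
Step 19: aXaaa[q1]a#a (head 5)
Step 20: aXaaaa[q1]#a (head 6)
Step 21: aXaaaa#[q2]a (head 7)
Step 22: aXaaaa#a[q2]□ (head 8)
Step 23: aXaaaa#[q3]aa (head 7)
Step 24: aXaaaa[q3]#aa (head 6)
Step 25: aXaaa[q3]a#aa (head 5)
Step 26: aXaa[q3]aa#aa (head 4)
Step 27: aXa[q3]aaa#aa (head 3)
Step 28: aX[q3]aaaa#aa (head 2)
Step 29: a[q3]Xaaaa#aa (head 1)
Step 30: aa[q0]aaaa#aa (head 2)
Step 31: aaX[q1]aaa#aa (head 3)
Step 32: aaXa[q1]aa#aa (head 4)
Step 33: aaXaa[q1]a#aa (head 5)
Step 34: aaXaaa[q1]#aa (head 6)
Step 35: aaXaaa#[q2]aa (head 7)
Step 36: aaXaaa#a[q2]a (head 8)
Step 37: aaXaaa#aa[q2]□ (head 9)
Step 38: aaXaaa#a[q3]aa (head 8)
Step 39: aaXaaa#[q3]aaa (head 7)
Step 40: aaXaaa[q3]#aaa (head 6)
Step 41: aaXaa[q3]a#aaa (head 5)
Step 42: aaXa[q3]aa#aaa (head 4)
Step 43: aaX[q3]aaa#aaa (head 3)
Step 44: aa[q3]Xaaa#aaa (head 2)
Step 45: aaa[q0]aaa#aaa (head 3)
Step 46: aaaX[q1]aa#aaa (head 4)
Step 47: aaaXa[q1]a#aaa (head 5)
Step 48: aaaXaa[q1]#aaa (head 6)
Step 49: aaaXaa#[q2]aaa (head 7)
Step 50: aaaXaa#a[q2]aa (head 8)
Step 51: aaaXaa#aa[q2]a (head 9)
Step 52: aaaXaa#aaa[q2]□ (head 10)
Step 53: aaaXaa#aa[q3]aa (head 9)
Step 54: aaaXaa#a[q3]aaa (head 8)
Step 55: aaaXaa#[q3]aaaa (head 7)
Step 56: aaaXaa[q3]#aaaa (head 6)
Step 57: aaaXa[q3]a#aaaa (head 5)
Step 58: aaaX[q3]aa#aaaa (head 4)
Step 59: aaa[q3]Xaa#aaaa (head 3)
Step 60: aaaa[q0]aa#aaaa (head 4)
Step 61: aaaaX[q1]a#aaaa (head 5)
Step 62: aaaaXa[q1]#aaaa (head 6)
Step 63: aaaaXa#[q2]aaaa (head 7)
Step 64: aaaaXa#a[q2]aaa (head 8)
Step 65: aaaaXa#aa[q2]aa (head 9)
Step 66: aaaaXa#aaa[q2]a (head 10)
Step 67: aaaaXa#aaaa[q2]□ (head 11)
Step 68: aaaaXa#aaa[q3]aa (head 10)
Step 69: aaaaXa#aa[q3]aaa (head 9)
Step 70: aaaaXa#a[q3]aaaa (head 8)
Step 71: aaaaXa#[q3]aaaaa (head 7)
Step 72: aaaaXa[q3]#aaaaa (head 6)
Step 73: aaaaX[q3]a#aaaaa (head 5)
Step 74: aaaa[q3]Xa#aaaaa (head 4)
Step 75: aaaaa[q0]a#aaaaa (head 5)
Step 76: aaaaaX[q1]#aaaaa (head 6)
Step 77: aaaaaX#[q2]aaaaa (head 7)
Step 78: aaaaaX#a[q2]aaaa (head 8)
Step 79: aaaaaX#aa[q2]aaa (head 9)
Step 80: aaaaaX#aaa[q2]aa (head 10)
Step 81: aaaaaX#aaaa[q2]a (head 11)
Step 82: aaaaaX#aaaaa[q2]□ (head 12)
Step 83: aaaaaX#aaaa[q3]aa (head 11)
Step 84: aaaaaX#aaa[q3]aaa (head 10)
Step 85: aaaaaX#aa[q3]aaaa (head 9)
Step 86: aaaaaX#a[q3]aaaaa (head 8)
Step 87: aaaaaX#[q3]aaaaaa (head 7)
Step 88: aaaaaX[q3]#aaaaaa (head 6)
Step 89: aaaaa[q3]X#aaaaaa (head 5)
Step 90: aaaaaa[q0]#aaaaaa (head 6)
Step 91: aaaaaa#[q3]aaaaaa (head 7)
Step 92: aaaaaa[q3]#aaaaaa (head 6)
Step 93: aaaaa[q3]a#aaaaaa (head 5)
Step 94: aaaa[q3]aa#aaaaaa (head 4)
Step 95: aaa[q3]aaa#aaaaaa (head 3)
Step 96: aa[q3]aaaa#aaaaaa (head 2)
Step 97: a[q3]aaaaa#aaaaaa (head 1)
Step 98: [q3]aaaaaa#aaaaaa (head 0)
Step 99: [q3]□aaaaaa#aaaaaa (head -1)
Step 100: □[qA]aaaaaa#aaaaaa (head 0)
The machine is in qA, so it halts and accepts.
It halts after 100 steps.

Final answer: Yes - halts after 100 steps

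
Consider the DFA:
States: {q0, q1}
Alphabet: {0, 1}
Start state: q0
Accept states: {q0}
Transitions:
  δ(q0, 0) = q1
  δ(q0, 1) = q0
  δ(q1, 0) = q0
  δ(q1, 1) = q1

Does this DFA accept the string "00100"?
Processing string "00100":
  q0 --0--> q1
  q1 --0--> q0
  q0 --1--> q0
  q0 --0--> q1
  q1 --0--> q0
Final state: q0
Accept states: {q0}
q0 is an accept state, so the string is accepted.

Final answer: Yes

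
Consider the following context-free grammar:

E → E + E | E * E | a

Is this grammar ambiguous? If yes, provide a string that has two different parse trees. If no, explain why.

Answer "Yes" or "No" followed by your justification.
Two different leftmost derivations of a + a * a:
  (1) E ⇒ E + E ⇒ a + E ⇒ a + E * E ⇒ a + a * E ⇒ a + a * a   (tree groups a + (a * a))
  (2) E ⇒ E * E ⇒ E + E * E ⇒ a + E * E ⇒ a + a * E ⇒ a + a * a   (tree groups (a + a) * a)
Two distinct leftmost derivations = two distinct parse trees, so the grammar is ambiguous.

Final answer: Yes - the string 'a + a * a' has two distinct leftmost derivations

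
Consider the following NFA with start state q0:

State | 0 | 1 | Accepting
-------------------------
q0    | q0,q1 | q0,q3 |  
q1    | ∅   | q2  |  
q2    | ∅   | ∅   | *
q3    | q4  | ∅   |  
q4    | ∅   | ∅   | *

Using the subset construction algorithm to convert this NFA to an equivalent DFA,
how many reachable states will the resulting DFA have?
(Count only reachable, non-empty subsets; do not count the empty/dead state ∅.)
Start subset: {q0}
{q0}: on 0 → {q0, q1}, on 1 → {q0, q3}
{q0, q1}: on 0 → {q0, q1}, on 1 → {q0, q2, q3}
{q0, q3}: on 0 → {q0, q1, q4}, on 1 → {q0, q3}
{q0, q2, q3}: on 0 → {q0, q1, q4}, on 1 → {q0, q3}
{q0, q1, q4}: on 0 → {q0, q1}, on 1 → {q0, q2, q3}
Reachable non-empty subsets: {q0}, {q0, q1}, {q0, q3}, {q0, q2, q3}, {q0, q1, q4} — 5 in total.

Final answer: 5 states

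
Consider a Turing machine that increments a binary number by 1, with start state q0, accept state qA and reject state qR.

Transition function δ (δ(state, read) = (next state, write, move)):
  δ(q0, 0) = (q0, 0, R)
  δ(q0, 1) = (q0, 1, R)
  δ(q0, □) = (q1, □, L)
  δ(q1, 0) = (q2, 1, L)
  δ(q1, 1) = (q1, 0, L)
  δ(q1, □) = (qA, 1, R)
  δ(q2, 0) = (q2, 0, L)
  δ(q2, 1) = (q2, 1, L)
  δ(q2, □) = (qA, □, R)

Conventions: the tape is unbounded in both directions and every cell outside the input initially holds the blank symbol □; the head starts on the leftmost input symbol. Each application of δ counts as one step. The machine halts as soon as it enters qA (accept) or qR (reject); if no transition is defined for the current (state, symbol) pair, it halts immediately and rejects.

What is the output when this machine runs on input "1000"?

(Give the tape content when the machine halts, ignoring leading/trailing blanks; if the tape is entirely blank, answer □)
Step 0: [q0]1000 (head at position 0)
Step 1: δ(q0, 1) = (q0, 1, R)  ⊢  1[q0]000 (head at position 1)
Step 2: δ(q0, 0) = (q0, 0, R)  ⊢  10[q0]00 (head at position 2)
Step 3: δ(q0, 0) = (q0, 0, R)  ⊢  100[q0]0 (head at position 3)
Step 4: δ(q0, 0) = (q0, 0, R)  ⊢  1000[q0]□ (head at position 4)
Step 5: δ(q0, □) = (q1, □, L)  ⊢  100[q1]0□ (head at position 3)
Step 6: δ(q1, 0) = (q2, 1, L)  ⊢  10[q2]01□ (head at position 2)
Step 7: δ(q2, 0) = (q2, 0, L)  ⊢  1[q2]001□ (head at position 1)
Step 8: δ(q2, 0) = (q2, 0, L)  ⊢  [q2]1001□ (head at position 0)
Step 9: δ(q2, 1) = (q2, 1, L)  ⊢  [q2]□1001□ (head at position -1)
Step 10: δ(q2, □) = (qA, □, R)  ⊢  □[qA]1001□ (head at position 0)
The machine is in qA, so it halts and accepts.
Tape content when halted (ignoring surrounding blanks): 1001

Final answer: Output: 1001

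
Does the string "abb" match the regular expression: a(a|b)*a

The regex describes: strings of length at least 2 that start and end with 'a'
No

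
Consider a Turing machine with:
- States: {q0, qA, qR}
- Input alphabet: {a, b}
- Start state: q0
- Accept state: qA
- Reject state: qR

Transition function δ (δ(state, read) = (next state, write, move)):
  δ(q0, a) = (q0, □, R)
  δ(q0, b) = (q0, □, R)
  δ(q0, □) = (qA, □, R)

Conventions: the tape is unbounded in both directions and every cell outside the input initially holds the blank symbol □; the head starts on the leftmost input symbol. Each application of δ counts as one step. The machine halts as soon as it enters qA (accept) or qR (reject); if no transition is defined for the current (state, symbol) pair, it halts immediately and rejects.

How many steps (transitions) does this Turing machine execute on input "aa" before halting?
Step 0: [q0]aa (head at position 0)
Step 1: δ(q0, a) = (q0, □, R)  ⊢  □[q0]a (head at position 1)
Step 2: δ(q0, a) = (q0, □, R)  ⊢  □□[q0]□ (head at position 2)
Step 3: δ(q0, □) = (qA, □, R)  ⊢  □□□[qA]□ (head at position 3)
The machine is in qA, so it halts and accepts.
Number of transitions executed: 3.

Final answer: 3 steps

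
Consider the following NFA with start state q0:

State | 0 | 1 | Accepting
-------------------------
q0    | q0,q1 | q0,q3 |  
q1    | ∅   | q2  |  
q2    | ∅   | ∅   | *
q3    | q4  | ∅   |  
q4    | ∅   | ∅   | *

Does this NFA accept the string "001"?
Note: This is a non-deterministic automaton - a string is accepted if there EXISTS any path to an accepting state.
Track the set of states the NFA could be in: start {q0}
Read '0': {q0} → {q0, q1}
Read '0': {q0, q1} → {q0, q1}
Read '1': {q0, q1} → {q0, q2, q3}
Final set {q0, q2, q3} contains accepting state(s) {q2} → accepted.

Final answer: Yes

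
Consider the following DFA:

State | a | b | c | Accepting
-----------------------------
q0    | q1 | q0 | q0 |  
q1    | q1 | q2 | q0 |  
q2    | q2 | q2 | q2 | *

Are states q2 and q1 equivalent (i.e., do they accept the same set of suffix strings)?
Try the suffix ε (the empty string).
From q2: q2 — accepting.
From q1: q1 — not accepting.
The two states disagree on this suffix, so they are not equivalent.

Final answer: No. Distinguishing string: ε (the empty string) - accepted from q2 but not from q1.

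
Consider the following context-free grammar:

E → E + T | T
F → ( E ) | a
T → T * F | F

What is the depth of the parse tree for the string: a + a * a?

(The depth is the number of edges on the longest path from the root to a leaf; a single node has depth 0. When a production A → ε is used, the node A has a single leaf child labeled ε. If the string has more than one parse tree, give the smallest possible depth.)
The grammar is unambiguous; the parse tree of a + a * a is:
E → E + T at the root (depth 0).
  Left E (depth 1) → T (2) → F (3) → a (4).
  Right T (depth 1) → T * F; that T (2) → F (3) → a (4); F (2) → a (3).
The longest root-to-leaf paths have 4 edges.
Depth = 4.

Final answer: 4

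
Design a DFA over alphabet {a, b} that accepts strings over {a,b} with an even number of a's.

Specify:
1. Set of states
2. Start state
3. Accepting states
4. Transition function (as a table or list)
One valid DFA (any DFA recognizing the same language is acceptable):
States: {q0, q1}
Start: q0
Accepting: {q0}
Transitions (accepting states marked with *):
State | a | b | Accepting
-------------------------
q0    | q1 | q0 | *
q1    | q0 | q1 |  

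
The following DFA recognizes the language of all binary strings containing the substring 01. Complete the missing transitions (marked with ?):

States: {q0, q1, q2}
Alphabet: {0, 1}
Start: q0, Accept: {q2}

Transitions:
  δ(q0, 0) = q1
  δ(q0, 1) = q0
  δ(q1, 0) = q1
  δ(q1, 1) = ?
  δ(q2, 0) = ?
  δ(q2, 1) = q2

What each state remembers (consistent with the given transitions and accept states):
  q0: 01 not seen yet and the last symbol was not 0
  q1: 01 not seen yet and the last symbol was 0
  q2: the substring 01 has already been seen
Filling in the missing entries:
  δ(q1, 1): in q1 (01 not seen yet and the last symbol was 0), after reading 1 we have: the substring 01 has already been seen → q2
  δ(q2, 0): in q2 (the substring 01 has already been seen), after reading 0 we have: the substring 01 has already been seen → q2

Final answer: δ(q1, 1) = q2; δ(q2, 0) = q2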